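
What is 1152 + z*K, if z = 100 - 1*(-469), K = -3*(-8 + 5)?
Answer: 6273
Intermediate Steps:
K = 9 (K = -3*(-3) = 9)
z = 569 (z = 100 + 469 = 569)
1152 + z*K = 1152 + 569*9 = 1152 + 5121 = 6273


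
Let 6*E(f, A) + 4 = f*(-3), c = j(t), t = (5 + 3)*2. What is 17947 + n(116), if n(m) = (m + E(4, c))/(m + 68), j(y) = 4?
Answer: 2476771/138 ≈ 17948.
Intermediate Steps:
t = 16 (t = 8*2 = 16)
c = 4
E(f, A) = -2/3 - f/2 (E(f, A) = -2/3 + (f*(-3))/6 = -2/3 + (-3*f)/6 = -2/3 - f/2)
n(m) = (-8/3 + m)/(68 + m) (n(m) = (m + (-2/3 - 1/2*4))/(m + 68) = (m + (-2/3 - 2))/(68 + m) = (m - 8/3)/(68 + m) = (-8/3 + m)/(68 + m))
17947 + n(116) = 17947 + (-8/3 + 116)/(68 + 116) = 17947 + (340/3)/184 = 17947 + (1/184)*(340/3) = 17947 + 85/138 = 2476771/138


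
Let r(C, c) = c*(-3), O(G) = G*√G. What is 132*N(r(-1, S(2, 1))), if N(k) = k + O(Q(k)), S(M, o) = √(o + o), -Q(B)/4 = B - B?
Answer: -396*√2 ≈ -560.03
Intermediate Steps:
Q(B) = 0 (Q(B) = -4*(B - B) = -4*0 = 0)
O(G) = G^(3/2)
S(M, o) = √2*√o (S(M, o) = √(2*o) = √2*√o)
r(C, c) = -3*c
N(k) = k (N(k) = k + 0^(3/2) = k + 0 = k)
132*N(r(-1, S(2, 1))) = 132*(-3*√2*√1) = 132*(-3*√2) = -396*√2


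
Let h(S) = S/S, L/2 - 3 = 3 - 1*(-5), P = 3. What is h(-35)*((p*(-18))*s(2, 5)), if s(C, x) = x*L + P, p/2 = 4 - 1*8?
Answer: 16272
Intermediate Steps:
p = -8 (p = 2*(4 - 1*8) = 2*(4 - 8) = 2*(-4) = -8)
L = 22 (L = 6 + 2*(3 - 1*(-5)) = 6 + 2*(3 + 5) = 6 + 2*8 = 6 + 16 = 22)
s(C, x) = 3 + 22*x (s(C, x) = x*22 + 3 = 22*x + 3 = 3 + 22*x)
h(S) = 1
h(-35)*((p*(-18))*s(2, 5)) = 1*((-8*(-18))*(3 + 22*5)) = 1*(144*(3 + 110)) = 1*(144*113) = 1*16272 = 16272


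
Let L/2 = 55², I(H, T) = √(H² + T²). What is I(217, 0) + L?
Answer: 6267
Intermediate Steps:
L = 6050 (L = 2*55² = 2*3025 = 6050)
I(217, 0) + L = √(217² + 0²) + 6050 = √(47089 + 0) + 6050 = √47089 + 6050 = 217 + 6050 = 6267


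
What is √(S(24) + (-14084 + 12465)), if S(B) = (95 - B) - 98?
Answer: I*√1646 ≈ 40.571*I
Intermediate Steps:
S(B) = -3 - B
√(S(24) + (-14084 + 12465)) = √((-3 - 1*24) + (-14084 + 12465)) = √((-3 - 24) - 1619) = √(-27 - 1619) = √(-1646) = I*√1646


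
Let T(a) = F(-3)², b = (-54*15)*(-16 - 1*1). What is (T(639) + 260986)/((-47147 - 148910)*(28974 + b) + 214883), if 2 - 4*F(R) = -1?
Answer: -835157/26816145680 ≈ -3.1144e-5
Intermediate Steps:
F(R) = ¾ (F(R) = ½ - ¼*(-1) = ½ + ¼ = ¾)
b = 13770 (b = -810*(-16 - 1) = -810*(-17) = 13770)
T(a) = 9/16 (T(a) = (¾)² = 9/16)
(T(639) + 260986)/((-47147 - 148910)*(28974 + b) + 214883) = (9/16 + 260986)/((-47147 - 148910)*(28974 + 13770) + 214883) = 4175785/(16*(-196057*42744 + 214883)) = 4175785/(16*(-8380260408 + 214883)) = (4175785/16)/(-8380045525) = (4175785/16)*(-1/8380045525) = -835157/26816145680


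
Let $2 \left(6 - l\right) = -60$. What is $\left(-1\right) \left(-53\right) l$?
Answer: $1908$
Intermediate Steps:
$l = 36$ ($l = 6 - -30 = 6 + 30 = 36$)
$\left(-1\right) \left(-53\right) l = \left(-1\right) \left(-53\right) 36 = 53 \cdot 36 = 1908$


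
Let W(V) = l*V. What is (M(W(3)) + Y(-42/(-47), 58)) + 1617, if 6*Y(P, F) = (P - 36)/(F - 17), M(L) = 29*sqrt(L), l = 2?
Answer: 3115684/1927 + 29*sqrt(6) ≈ 1687.9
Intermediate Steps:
W(V) = 2*V
Y(P, F) = (-36 + P)/(6*(-17 + F)) (Y(P, F) = ((P - 36)/(F - 17))/6 = ((-36 + P)/(-17 + F))/6 = (-36 + P)/(6*(-17 + F)))
(M(W(3)) + Y(-42/(-47), 58)) + 1617 = (29*sqrt(2*3) + (-36 - 42/(-47))/(6*(-17 + 58))) + 1617 = (29*sqrt(6) + (1/6)*(-36 - 42*(-1/47))/41) + 1617 = (29*sqrt(6) + (1/6)*(1/41)*(-36 + 42/47)) + 1617 = (29*sqrt(6) + (1/6)*(1/41)*(-1650/47)) + 1617 = (29*sqrt(6) - 275/1927) + 1617 = (-275/1927 + 29*sqrt(6)) + 1617 = 3115684/1927 + 29*sqrt(6)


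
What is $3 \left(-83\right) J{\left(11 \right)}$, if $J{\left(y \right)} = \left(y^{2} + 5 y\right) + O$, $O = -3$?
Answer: $-43077$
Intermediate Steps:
$J{\left(y \right)} = -3 + y^{2} + 5 y$ ($J{\left(y \right)} = \left(y^{2} + 5 y\right) - 3 = -3 + y^{2} + 5 y$)
$3 \left(-83\right) J{\left(11 \right)} = 3 \left(-83\right) \left(-3 + 11^{2} + 5 \cdot 11\right) = - 249 \left(-3 + 121 + 55\right) = \left(-249\right) 173 = -43077$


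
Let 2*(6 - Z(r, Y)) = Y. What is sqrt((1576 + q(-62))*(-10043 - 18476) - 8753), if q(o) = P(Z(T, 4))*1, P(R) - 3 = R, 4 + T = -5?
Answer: I*sqrt(45154330) ≈ 6719.7*I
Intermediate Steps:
T = -9 (T = -4 - 5 = -9)
Z(r, Y) = 6 - Y/2
P(R) = 3 + R
q(o) = 7 (q(o) = (3 + (6 - 1/2*4))*1 = (3 + (6 - 2))*1 = (3 + 4)*1 = 7*1 = 7)
sqrt((1576 + q(-62))*(-10043 - 18476) - 8753) = sqrt((1576 + 7)*(-10043 - 18476) - 8753) = sqrt(1583*(-28519) - 8753) = sqrt(-45145577 - 8753) = sqrt(-45154330) = I*sqrt(45154330)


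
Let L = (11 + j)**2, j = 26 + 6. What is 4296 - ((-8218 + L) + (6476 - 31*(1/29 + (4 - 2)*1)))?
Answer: 123310/29 ≈ 4252.1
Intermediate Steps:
j = 32
L = 1849 (L = (11 + 32)**2 = 43**2 = 1849)
4296 - ((-8218 + L) + (6476 - 31*(1/29 + (4 - 2)*1))) = 4296 - ((-8218 + 1849) + (6476 - 31*(1/29 + (4 - 2)*1))) = 4296 - (-6369 + (6476 - 31*(1/29 + 2*1))) = 4296 - (-6369 + (6476 - 31*(1/29 + 2))) = 4296 - (-6369 + (6476 - 31*59/29)) = 4296 - (-6369 + (6476 - 1*1829/29)) = 4296 - (-6369 + (6476 - 1829/29)) = 4296 - (-6369 + 185975/29) = 4296 - 1*1274/29 = 4296 - 1274/29 = 123310/29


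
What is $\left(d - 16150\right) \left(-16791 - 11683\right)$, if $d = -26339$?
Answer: $1209831786$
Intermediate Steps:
$\left(d - 16150\right) \left(-16791 - 11683\right) = \left(-26339 - 16150\right) \left(-16791 - 11683\right) = \left(-42489\right) \left(-28474\right) = 1209831786$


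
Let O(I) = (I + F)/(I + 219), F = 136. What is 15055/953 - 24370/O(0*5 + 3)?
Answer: -5153770775/132467 ≈ -38906.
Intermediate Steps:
O(I) = (136 + I)/(219 + I) (O(I) = (I + 136)/(I + 219) = (136 + I)/(219 + I))
15055/953 - 24370/O(0*5 + 3) = 15055/953 - 24370*(219 + (0*5 + 3))/(136 + (0*5 + 3)) = 15055*(1/953) - 24370*(219 + (0 + 3))/(136 + (0 + 3)) = 15055/953 - 24370*(219 + 3)/(136 + 3) = 15055/953 - 24370/(139/222) = 15055/953 - 24370/((1/222)*139) = 15055/953 - 24370/139/222 = 15055/953 - 24370*222/139 = 15055/953 - 5410140/139 = -5153770775/132467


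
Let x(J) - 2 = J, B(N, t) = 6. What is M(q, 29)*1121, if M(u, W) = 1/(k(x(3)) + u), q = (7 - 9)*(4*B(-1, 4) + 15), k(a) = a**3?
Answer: 1121/47 ≈ 23.851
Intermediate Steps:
x(J) = 2 + J
q = -78 (q = (7 - 9)*(4*6 + 15) = -2*(24 + 15) = -2*39 = -78)
M(u, W) = 1/(125 + u) (M(u, W) = 1/((2 + 3)**3 + u) = 1/(5**3 + u) = 1/(125 + u))
M(q, 29)*1121 = 1121/(125 - 78) = 1121/47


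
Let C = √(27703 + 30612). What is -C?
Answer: -√58315 ≈ -241.48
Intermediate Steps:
C = √58315 ≈ 241.48
-C = -√58315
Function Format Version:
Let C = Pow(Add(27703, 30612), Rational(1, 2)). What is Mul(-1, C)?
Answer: Mul(-1, Pow(58315, Rational(1, 2))) ≈ -241.48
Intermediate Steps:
C = Pow(58315, Rational(1, 2)) ≈ 241.48
Mul(-1, C) = Mul(-1, Pow(58315, Rational(1, 2)))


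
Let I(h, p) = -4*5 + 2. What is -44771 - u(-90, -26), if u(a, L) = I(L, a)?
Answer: -44753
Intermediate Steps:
I(h, p) = -18 (I(h, p) = -20 + 2 = -18)
u(a, L) = -18
-44771 - u(-90, -26) = -44771 - 1*(-18) = -44771 + 18 = -44753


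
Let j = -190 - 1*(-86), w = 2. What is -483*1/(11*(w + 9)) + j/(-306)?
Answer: -67607/18513 ≈ -3.6519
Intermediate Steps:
j = -104 (j = -190 + 86 = -104)
-483*1/(11*(w + 9)) + j/(-306) = -483*1/(11*(2 + 9)) - 104/(-306) = -483/(11*11) - 104*(-1/306) = -483/121 + 52/153 = -67607/18513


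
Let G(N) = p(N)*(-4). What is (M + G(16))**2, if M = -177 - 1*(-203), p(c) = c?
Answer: 1444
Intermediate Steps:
M = 26 (M = -177 + 203 = 26)
G(N) = -4*N (G(N) = N*(-4) = -4*N)
(M + G(16))**2 = (26 - 4*16)**2 = (26 - 64)**2 = (-38)**2 = 1444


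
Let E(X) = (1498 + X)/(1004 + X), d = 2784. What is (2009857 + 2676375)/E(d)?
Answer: 8875723408/2141 ≈ 4.1456e+6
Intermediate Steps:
E(X) = (1498 + X)/(1004 + X)
(2009857 + 2676375)/E(d) = (2009857 + 2676375)/(((1498 + 2784)/(1004 + 2784))) = 4686232/((4282/3788)) = 4686232/(((1/3788)*4282)) = 4686232/(2141/1894) = 4686232*(1894/2141) = 8875723408/2141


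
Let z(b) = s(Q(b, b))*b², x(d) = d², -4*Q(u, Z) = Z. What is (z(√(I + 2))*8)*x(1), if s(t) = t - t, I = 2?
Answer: 0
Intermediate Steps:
Q(u, Z) = -Z/4
s(t) = 0
z(b) = 0 (z(b) = 0*b² = 0)
(z(√(I + 2))*8)*x(1) = (0*8)*1² = 0*1 = 0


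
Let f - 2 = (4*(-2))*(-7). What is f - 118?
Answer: -60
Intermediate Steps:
f = 58 (f = 2 + (4*(-2))*(-7) = 2 - 8*(-7) = 2 + 56 = 58)
f - 118 = 58 - 118 = -60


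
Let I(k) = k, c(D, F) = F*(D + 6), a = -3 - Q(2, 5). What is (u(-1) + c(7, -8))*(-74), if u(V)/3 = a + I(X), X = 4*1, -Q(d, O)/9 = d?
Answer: 3478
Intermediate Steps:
Q(d, O) = -9*d
X = 4
a = 15 (a = -3 - (-9)*2 = -3 - 1*(-18) = -3 + 18 = 15)
c(D, F) = F*(6 + D)
u(V) = 57 (u(V) = 3*(15 + 4) = 3*19 = 57)
(u(-1) + c(7, -8))*(-74) = (57 - 8*(6 + 7))*(-74) = (57 - 8*13)*(-74) = (57 - 104)*(-74) = -47*(-74) = 3478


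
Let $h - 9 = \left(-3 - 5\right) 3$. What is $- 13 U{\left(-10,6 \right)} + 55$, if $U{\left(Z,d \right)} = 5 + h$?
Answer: $185$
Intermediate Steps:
$h = -15$ ($h = 9 + \left(-3 - 5\right) 3 = 9 - 24 = -15$)
$U{\left(Z,d \right)} = -10$ ($U{\left(Z,d \right)} = 5 - 15 = -10$)
$- 13 U{\left(-10,6 \right)} + 55 = \left(-13\right) \left(-10\right) + 55 = 130 + 55 = 185$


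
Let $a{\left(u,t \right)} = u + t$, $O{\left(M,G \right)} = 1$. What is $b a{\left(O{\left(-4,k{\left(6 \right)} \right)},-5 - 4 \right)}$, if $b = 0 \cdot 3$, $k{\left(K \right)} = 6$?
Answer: $0$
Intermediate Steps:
$b = 0$
$a{\left(u,t \right)} = t + u$
$b a{\left(O{\left(-4,k{\left(6 \right)} \right)},-5 - 4 \right)} = 0 \left(\left(-5 - 4\right) + 1\right) = 0 \left(-9 + 1\right) = 0 \left(-8\right) = 0$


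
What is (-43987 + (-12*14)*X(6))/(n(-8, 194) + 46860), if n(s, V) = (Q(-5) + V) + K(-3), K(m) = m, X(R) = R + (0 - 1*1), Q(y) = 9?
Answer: -44827/47060 ≈ -0.95255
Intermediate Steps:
X(R) = -1 + R (X(R) = R + (0 - 1) = R - 1 = -1 + R)
n(s, V) = 6 + V (n(s, V) = (9 + V) - 3 = 6 + V)
(-43987 + (-12*14)*X(6))/(n(-8, 194) + 46860) = (-43987 + (-12*14)*(-1 + 6))/((6 + 194) + 46860) = (-43987 - 168*5)/(200 + 46860) = (-43987 - 840)/47060 = -44827*1/47060 = -44827/47060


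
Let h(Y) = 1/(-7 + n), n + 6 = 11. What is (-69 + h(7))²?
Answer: 19321/4 ≈ 4830.3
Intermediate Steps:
n = 5 (n = -6 + 11 = 5)
h(Y) = -½ (h(Y) = 1/(-7 + 5) = 1/(-2) = -½)
(-69 + h(7))² = (-69 - ½)² = (-139/2)² = 19321/4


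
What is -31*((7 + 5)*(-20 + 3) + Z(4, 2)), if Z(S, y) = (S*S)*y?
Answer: 5332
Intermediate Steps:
Z(S, y) = y*S² (Z(S, y) = S²*y = y*S²)
-31*((7 + 5)*(-20 + 3) + Z(4, 2)) = -31*((7 + 5)*(-20 + 3) + 2*4²) = -31*(12*(-17) + 2*16) = -31*(-204 + 32) = -31*(-172) = 5332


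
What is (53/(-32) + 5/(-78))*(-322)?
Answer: 345667/624 ≈ 553.95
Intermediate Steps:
(53/(-32) + 5/(-78))*(-322) = (53*(-1/32) + 5*(-1/78))*(-322) = (-53/32 - 5/78)*(-322) = -2147/1248*(-322) = 345667/624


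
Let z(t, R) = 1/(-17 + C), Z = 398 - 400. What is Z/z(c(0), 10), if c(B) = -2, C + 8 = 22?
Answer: 6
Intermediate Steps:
C = 14 (C = -8 + 22 = 14)
Z = -2
z(t, R) = -⅓ (z(t, R) = 1/(-17 + 14) = 1/(-3) = -⅓)
Z/z(c(0), 10) = -2/(-⅓) = -2*(-3) = 6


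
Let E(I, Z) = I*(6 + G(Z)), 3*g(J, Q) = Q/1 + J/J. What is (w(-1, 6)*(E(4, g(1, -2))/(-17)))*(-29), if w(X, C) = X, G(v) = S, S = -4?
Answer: -232/17 ≈ -13.647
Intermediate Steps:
G(v) = -4
g(J, Q) = ⅓ + Q/3 (g(J, Q) = (Q/1 + J/J)/3 = (Q*1 + 1)/3 = (Q + 1)/3 = (1 + Q)/3 = ⅓ + Q/3)
E(I, Z) = 2*I (E(I, Z) = I*(6 - 4) = I*2 = 2*I)
(w(-1, 6)*(E(4, g(1, -2))/(-17)))*(-29) = -2*4/(-17)*(-29) = -8*(-1)/17*(-29) = -1*(-8/17)*(-29) = (8/17)*(-29) = -232/17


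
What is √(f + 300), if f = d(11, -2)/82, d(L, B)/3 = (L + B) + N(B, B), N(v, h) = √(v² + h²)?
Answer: √(2019414 + 492*√2)/82 ≈ 17.333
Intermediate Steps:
N(v, h) = √(h² + v²)
d(L, B) = 3*B + 3*L + 3*√2*√(B²) (d(L, B) = 3*((L + B) + √(B² + B²)) = 3*((B + L) + √(2*B²)) = 3*((B + L) + √2*√(B²)) = 3*(B + L + √2*√(B²)) = 3*B + 3*L + 3*√2*√(B²))
f = 27/82 + 3*√2/41 (f = (3*(-2) + 3*11 + 3*√2*√((-2)²))/82 = (-6 + 33 + 3*√2*√4)*(1/82) = (-6 + 33 + 3*√2*2)*(1/82) = (-6 + 33 + 6*√2)*(1/82) = (27 + 6*√2)*(1/82) = 27/82 + 3*√2/41 ≈ 0.43275)
√(f + 300) = √((27/82 + 3*√2/41) + 300) = √(24627/82 + 3*√2/41)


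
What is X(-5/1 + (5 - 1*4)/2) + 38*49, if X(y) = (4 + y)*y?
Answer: 7457/4 ≈ 1864.3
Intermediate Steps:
X(y) = y*(4 + y)
X(-5/1 + (5 - 1*4)/2) + 38*49 = (-5/1 + (5 - 1*4)/2)*(4 + (-5/1 + (5 - 1*4)/2)) + 38*49 = (-5*1 + (5 - 4)*(½))*(4 + (-5*1 + (5 - 4)*(½))) + 1862 = (-5 + 1*(½))*(4 + (-5 + 1*(½))) + 1862 = (-5 + ½)*(4 + (-5 + ½)) + 1862 = -9*(4 - 9/2)/2 + 1862 = -9/2*(-½) + 1862 = 9/4 + 1862 = 7457/4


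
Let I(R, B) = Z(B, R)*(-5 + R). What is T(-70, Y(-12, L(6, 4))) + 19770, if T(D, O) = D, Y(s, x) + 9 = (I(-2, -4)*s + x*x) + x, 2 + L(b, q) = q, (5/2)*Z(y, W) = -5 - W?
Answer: 19700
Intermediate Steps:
Z(y, W) = -2 - 2*W/5 (Z(y, W) = 2*(-5 - W)/5 = -2 - 2*W/5)
I(R, B) = (-5 + R)*(-2 - 2*R/5) (I(R, B) = (-2 - 2*R/5)*(-5 + R) = (-5 + R)*(-2 - 2*R/5))
L(b, q) = -2 + q
Y(s, x) = -9 + x + x² + 42*s/5 (Y(s, x) = -9 + (((10 - ⅖*(-2)²)*s + x*x) + x) = -9 + (((10 - ⅖*4)*s + x²) + x) = -9 + (((10 - 8/5)*s + x²) + x) = -9 + ((42*s/5 + x²) + x) = -9 + ((x² + 42*s/5) + x) = -9 + (x + x² + 42*s/5) = -9 + x + x² + 42*s/5)
T(-70, Y(-12, L(6, 4))) + 19770 = -70 + 19770 = 19700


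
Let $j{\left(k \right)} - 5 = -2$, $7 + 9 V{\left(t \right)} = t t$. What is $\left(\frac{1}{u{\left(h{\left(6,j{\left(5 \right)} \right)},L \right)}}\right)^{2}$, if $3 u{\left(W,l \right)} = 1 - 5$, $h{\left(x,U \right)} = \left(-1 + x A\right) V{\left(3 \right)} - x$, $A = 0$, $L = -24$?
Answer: $\frac{9}{16} \approx 0.5625$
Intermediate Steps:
$V{\left(t \right)} = - \frac{7}{9} + \frac{t^{2}}{9}$ ($V{\left(t \right)} = - \frac{7}{9} + \frac{t t}{9} = - \frac{7}{9} + \frac{t^{2}}{9}$)
$j{\left(k \right)} = 3$ ($j{\left(k \right)} = 5 - 2 = 3$)
$h{\left(x,U \right)} = - \frac{2}{9} - x$ ($h{\left(x,U \right)} = \left(-1 + x 0\right) \left(- \frac{7}{9} + \frac{3^{2}}{9}\right) - x = \left(-1 + 0\right) \left(- \frac{7}{9} + \frac{1}{9} \cdot 9\right) - x = - (- \frac{7}{9} + 1) - x = \left(-1\right) \frac{2}{9} - x = - \frac{2}{9} - x$)
$u{\left(W,l \right)} = - \frac{4}{3}$ ($u{\left(W,l \right)} = \frac{1 - 5}{3} = \frac{1}{3} \left(-4\right) = - \frac{4}{3}$)
$\left(\frac{1}{u{\left(h{\left(6,j{\left(5 \right)} \right)},L \right)}}\right)^{2} = \left(\frac{1}{- \frac{4}{3}}\right)^{2} = \left(- \frac{3}{4}\right)^{2} = \frac{9}{16}$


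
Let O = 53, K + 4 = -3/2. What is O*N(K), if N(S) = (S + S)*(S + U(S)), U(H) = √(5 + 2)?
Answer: 6413/2 - 583*√7 ≈ 1664.0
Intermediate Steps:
K = -11/2 (K = -4 - 3/2 = -11/2 ≈ -5.5000)
U(H) = √7
N(S) = 2*S*(S + √7) (N(S) = (S + S)*(S + √7) = (2*S)*(S + √7) = 2*S*(S + √7))
O*N(K) = 53*(2*(-11/2)*(-11/2 + √7)) = 53*(121/2 - 11*√7) = 6413/2 - 583*√7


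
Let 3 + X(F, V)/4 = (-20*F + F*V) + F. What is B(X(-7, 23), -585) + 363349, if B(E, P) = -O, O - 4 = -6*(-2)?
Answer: 363333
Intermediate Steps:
O = 16 (O = 4 - 6*(-2) = 4 + 12 = 16)
X(F, V) = -12 - 76*F + 4*F*V (X(F, V) = -12 + 4*((-20*F + F*V) + F) = -12 + 4*(-19*F + F*V) = -12 + (-76*F + 4*F*V) = -12 - 76*F + 4*F*V)
B(E, P) = -16 (B(E, P) = -1*16 = -16)
B(X(-7, 23), -585) + 363349 = -16 + 363349 = 363333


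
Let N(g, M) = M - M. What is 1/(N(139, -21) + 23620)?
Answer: 1/23620 ≈ 4.2337e-5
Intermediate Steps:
N(g, M) = 0
1/(N(139, -21) + 23620) = 1/(0 + 23620) = 1/23620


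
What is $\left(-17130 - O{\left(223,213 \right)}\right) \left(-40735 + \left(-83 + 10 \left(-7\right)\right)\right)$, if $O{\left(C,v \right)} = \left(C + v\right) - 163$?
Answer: $711573864$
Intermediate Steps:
$O{\left(C,v \right)} = -163 + C + v$
$\left(-17130 - O{\left(223,213 \right)}\right) \left(-40735 + \left(-83 + 10 \left(-7\right)\right)\right) = \left(-17130 - \left(-163 + 223 + 213\right)\right) \left(-40735 + \left(-83 + 10 \left(-7\right)\right)\right) = \left(-17130 - 273\right) \left(-40735 - 153\right) = \left(-17403\right) \left(-40888\right) = 711573864$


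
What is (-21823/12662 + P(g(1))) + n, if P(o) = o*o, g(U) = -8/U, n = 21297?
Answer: 270451159/12662 ≈ 21359.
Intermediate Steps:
P(o) = o**2
(-21823/12662 + P(g(1))) + n = (-21823/12662 + (-8/1)**2) + 21297 = (-21823*1/12662 + (-8*1)**2) + 21297 = (-21823/12662 + (-8)**2) + 21297 = (-21823/12662 + 64) + 21297 = 788545/12662 + 21297 = 270451159/12662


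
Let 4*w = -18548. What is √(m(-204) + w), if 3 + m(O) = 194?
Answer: 3*I*√494 ≈ 66.678*I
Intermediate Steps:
w = -4637 (w = (¼)*(-18548) = -4637)
m(O) = 191 (m(O) = -3 + 194 = 191)
√(m(-204) + w) = √(191 - 4637) = √(-4446) = 3*I*√494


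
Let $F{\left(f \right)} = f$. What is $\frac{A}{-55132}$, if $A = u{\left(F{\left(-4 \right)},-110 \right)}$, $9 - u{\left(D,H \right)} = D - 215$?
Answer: $- \frac{57}{13783} \approx -0.0041355$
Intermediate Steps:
$u{\left(D,H \right)} = 224 - D$ ($u{\left(D,H \right)} = 9 - \left(D - 215\right) = 9 - \left(-215 + D\right) = 224 - D$)
$A = 228$ ($A = 224 - -4 = 224 + 4 = 228$)
$\frac{A}{-55132} = \frac{228}{-55132} = 228 \left(- \frac{1}{55132}\right) = - \frac{57}{13783}$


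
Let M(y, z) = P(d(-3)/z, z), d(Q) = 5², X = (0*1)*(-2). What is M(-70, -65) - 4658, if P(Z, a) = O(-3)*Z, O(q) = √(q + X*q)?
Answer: -4658 - 5*I*√3/13 ≈ -4658.0 - 0.66617*I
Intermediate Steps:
X = 0 (X = 0*(-2) = 0)
O(q) = √q (O(q) = √(q + 0*q) = √(q + 0) = √q)
d(Q) = 25
P(Z, a) = I*Z*√3 (P(Z, a) = √(-3)*Z = (I*√3)*Z = I*Z*√3)
M(y, z) = 25*I*√3/z (M(y, z) = I*(25/z)*√3 = 25*I*√3/z)
M(-70, -65) - 4658 = 25*I*√3/(-65) - 4658 = 25*I*√3*(-1/65) - 4658 = -5*I*√3/13 - 4658 = -4658 - 5*I*√3/13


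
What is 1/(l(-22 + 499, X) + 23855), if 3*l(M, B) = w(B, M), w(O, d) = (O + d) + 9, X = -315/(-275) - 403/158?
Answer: 26070/626110979 ≈ 4.1638e-5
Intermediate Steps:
X = -12211/8690 (X = -315*(-1/275) - 403*1/158 = 63/55 - 403/158 = -12211/8690 ≈ -1.4052)
w(O, d) = 9 + O + d
l(M, B) = 3 + B/3 + M/3 (l(M, B) = (9 + B + M)/3 = 3 + B/3 + M/3)
1/(l(-22 + 499, X) + 23855) = 1/((3 + (⅓)*(-12211/8690) + (-22 + 499)/3) + 23855) = 1/((3 - 12211/26070 + (⅓)*477) + 23855) = 1/((3 - 12211/26070 + 159) + 23855) = 1/(4211129/26070 + 23855) = 1/(626110979/26070) = 26070/626110979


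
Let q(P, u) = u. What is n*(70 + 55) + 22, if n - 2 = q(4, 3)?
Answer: 647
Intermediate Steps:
n = 5 (n = 2 + 3 = 5)
n*(70 + 55) + 22 = 5*(70 + 55) + 22 = 5*125 + 22 = 625 + 22 = 647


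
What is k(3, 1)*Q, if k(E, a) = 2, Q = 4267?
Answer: 8534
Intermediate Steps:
k(3, 1)*Q = 2*4267 = 8534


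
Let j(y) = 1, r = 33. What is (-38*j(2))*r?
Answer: -1254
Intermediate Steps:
(-38*j(2))*r = -38*1*33 = -38*33 = -1254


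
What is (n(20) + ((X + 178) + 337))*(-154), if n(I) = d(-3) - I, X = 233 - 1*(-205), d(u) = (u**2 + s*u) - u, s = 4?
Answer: -143682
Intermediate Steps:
d(u) = u**2 + 3*u (d(u) = (u**2 + 4*u) - u = u**2 + 3*u)
X = 438 (X = 233 + 205 = 438)
n(I) = -I (n(I) = -3*(3 - 3) - I = -3*0 - I = 0 - I = -I)
(n(20) + ((X + 178) + 337))*(-154) = (-1*20 + ((438 + 178) + 337))*(-154) = (-20 + (616 + 337))*(-154) = (-20 + 953)*(-154) = 933*(-154) = -143682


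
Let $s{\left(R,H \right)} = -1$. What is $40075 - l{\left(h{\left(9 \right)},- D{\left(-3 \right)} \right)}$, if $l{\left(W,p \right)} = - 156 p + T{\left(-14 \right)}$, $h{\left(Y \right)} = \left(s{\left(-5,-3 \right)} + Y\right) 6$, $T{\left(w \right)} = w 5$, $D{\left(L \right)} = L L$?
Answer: $38741$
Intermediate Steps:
$D{\left(L \right)} = L^{2}$
$T{\left(w \right)} = 5 w$
$h{\left(Y \right)} = -6 + 6 Y$ ($h{\left(Y \right)} = \left(-1 + Y\right) 6 = -6 + 6 Y$)
$l{\left(W,p \right)} = -70 - 156 p$ ($l{\left(W,p \right)} = - 156 p + 5 \left(-14\right) = - 156 p - 70 = -70 - 156 p$)
$40075 - l{\left(h{\left(9 \right)},- D{\left(-3 \right)} \right)} = 40075 - \left(-70 - 156 \left(- \left(-3\right)^{2}\right)\right) = 40075 - \left(-70 - 156 \left(\left(-1\right) 9\right)\right) = 40075 - \left(-70 - -1404\right) = 40075 - \left(-70 + 1404\right) = 40075 - 1334 = 38741$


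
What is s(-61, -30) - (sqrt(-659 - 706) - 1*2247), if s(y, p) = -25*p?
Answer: 2997 - I*sqrt(1365) ≈ 2997.0 - 36.946*I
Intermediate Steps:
s(-61, -30) - (sqrt(-659 - 706) - 1*2247) = -25*(-30) - (sqrt(-659 - 706) - 1*2247) = 750 - (sqrt(-1365) - 2247) = 750 - (I*sqrt(1365) - 2247) = 750 - (-2247 + I*sqrt(1365)) = 750 + (2247 - I*sqrt(1365)) = 2997 - I*sqrt(1365)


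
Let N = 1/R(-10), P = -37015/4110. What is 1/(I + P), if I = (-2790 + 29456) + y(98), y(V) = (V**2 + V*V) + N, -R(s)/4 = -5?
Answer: 8220/377010661 ≈ 2.1803e-5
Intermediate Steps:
R(s) = 20 (R(s) = -4*(-5) = 20)
P = -7403/822 (P = -37015*1/4110 = -7403/822 ≈ -9.0061)
N = 1/20 ≈ 0.050000
y(V) = 1/20 + 2*V**2 (y(V) = (V**2 + V*V) + 1/20 = (V**2 + V**2) + 1/20 = 2*V**2 + 1/20 = 1/20 + 2*V**2)
I = 917481/20 (I = (-2790 + 29456) + (1/20 + 2*98**2) = 26666 + (1/20 + 2*9604) = 26666 + (1/20 + 19208) = 26666 + 384161/20 = 917481/20 ≈ 45874.)
1/(I + P) = 1/(917481/20 - 7403/822) = 1/(377010661/8220) = 8220/377010661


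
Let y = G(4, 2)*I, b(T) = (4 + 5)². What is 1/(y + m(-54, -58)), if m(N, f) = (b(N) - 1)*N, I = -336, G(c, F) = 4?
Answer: -1/5664 ≈ -0.00017655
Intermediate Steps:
b(T) = 81 (b(T) = 9² = 81)
m(N, f) = 80*N (m(N, f) = (81 - 1)*N = 80*N)
y = -1344 (y = 4*(-336) = -1344)
1/(y + m(-54, -58)) = 1/(-1344 + 80*(-54)) = 1/(-1344 - 4320) = 1/(-5664) = -1/5664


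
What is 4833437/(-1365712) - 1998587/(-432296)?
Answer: 80002345949/73798979344 ≈ 1.0841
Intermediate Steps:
4833437/(-1365712) - 1998587/(-432296) = 4833437*(-1/1365712) - 1998587*(-1/432296) = -4833437/1365712 + 1998587/432296 = 80002345949/73798979344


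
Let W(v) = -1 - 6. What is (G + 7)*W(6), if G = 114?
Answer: -847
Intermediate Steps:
W(v) = -7
(G + 7)*W(6) = (114 + 7)*(-7) = 121*(-7) = -847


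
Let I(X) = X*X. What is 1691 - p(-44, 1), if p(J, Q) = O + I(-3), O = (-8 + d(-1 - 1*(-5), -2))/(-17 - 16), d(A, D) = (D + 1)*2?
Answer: 55496/33 ≈ 1681.7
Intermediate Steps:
d(A, D) = 2 + 2*D (d(A, D) = (1 + D)*2 = 2 + 2*D)
O = 10/33 (O = (-8 + (2 + 2*(-2)))/(-17 - 16) = (-8 + (2 - 4))/(-33) = (-8 - 2)*(-1/33) = -10*(-1/33) = 10/33 ≈ 0.30303)
I(X) = X²
p(J, Q) = 307/33 (p(J, Q) = 10/33 + (-3)² = 10/33 + 9 = 307/33)
1691 - p(-44, 1) = 1691 - 1*307/33 = 1691 - 307/33 = 55496/33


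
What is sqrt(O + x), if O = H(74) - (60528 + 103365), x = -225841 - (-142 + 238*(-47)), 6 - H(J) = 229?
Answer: I*sqrt(378629) ≈ 615.33*I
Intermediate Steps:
H(J) = -223 (H(J) = 6 - 1*229 = 6 - 229 = -223)
x = -214513 (x = -225841 - (-142 - 11186) = -225841 - 1*(-11328) = -225841 + 11328 = -214513)
O = -164116 (O = -223 - (60528 + 103365) = -223 - 1*163893 = -223 - 163893 = -164116)
sqrt(O + x) = sqrt(-164116 - 214513) = sqrt(-378629) = I*sqrt(378629)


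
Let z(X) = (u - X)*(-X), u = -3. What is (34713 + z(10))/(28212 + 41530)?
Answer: 34843/69742 ≈ 0.49960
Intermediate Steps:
z(X) = -X*(-3 - X) (z(X) = (-3 - X)*(-X) = -X*(-3 - X))
(34713 + z(10))/(28212 + 41530) = (34713 + 10*(3 + 10))/(28212 + 41530) = (34713 + 10*13)/69742 = (34713 + 130)*(1/69742) = 34843*(1/69742) = 34843/69742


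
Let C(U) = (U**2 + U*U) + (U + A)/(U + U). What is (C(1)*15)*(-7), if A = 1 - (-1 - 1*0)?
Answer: -735/2 ≈ -367.50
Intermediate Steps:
A = 2 (A = 1 - (-1 + 0) = 1 - 1*(-1) = 1 + 1 = 2)
C(U) = 2*U**2 + (2 + U)/(2*U) (C(U) = (U**2 + U*U) + (U + 2)/(U + U) = (U**2 + U**2) + (2 + U)/((2*U)) = 2*U**2 + (2 + U)*(1/(2*U)) = 2*U**2 + (2 + U)/(2*U))
(C(1)*15)*(-7) = (((1/2)*(2 + 1 + 4*1**3)/1)*15)*(-7) = (((1/2)*1*(2 + 1 + 4*1))*15)*(-7) = (((1/2)*1*(2 + 1 + 4))*15)*(-7) = (((1/2)*1*7)*15)*(-7) = ((7/2)*15)*(-7) = (105/2)*(-7) = -735/2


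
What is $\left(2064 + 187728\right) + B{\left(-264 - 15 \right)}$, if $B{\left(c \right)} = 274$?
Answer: $190066$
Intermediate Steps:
$\left(2064 + 187728\right) + B{\left(-264 - 15 \right)} = \left(2064 + 187728\right) + 274 = 189792 + 274 = 190066$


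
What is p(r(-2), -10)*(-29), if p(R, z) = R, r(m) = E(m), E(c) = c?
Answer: 58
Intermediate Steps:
r(m) = m
p(r(-2), -10)*(-29) = -2*(-29) = 58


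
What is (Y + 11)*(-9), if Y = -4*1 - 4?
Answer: -27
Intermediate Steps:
Y = -8 (Y = -4 - 4 = -8)
(Y + 11)*(-9) = (-8 + 11)*(-9) = 3*(-9) = -27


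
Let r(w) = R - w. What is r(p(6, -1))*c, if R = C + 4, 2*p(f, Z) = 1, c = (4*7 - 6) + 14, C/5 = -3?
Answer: -414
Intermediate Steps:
C = -15 (C = 5*(-3) = -15)
c = 36 (c = (28 - 6) + 14 = 22 + 14 = 36)
p(f, Z) = ½ (p(f, Z) = (½)*1 = ½)
R = -11 (R = -15 + 4 = -11)
r(w) = -11 - w
r(p(6, -1))*c = (-11 - 1*½)*36 = (-11 - ½)*36 = -23/2*36 = -414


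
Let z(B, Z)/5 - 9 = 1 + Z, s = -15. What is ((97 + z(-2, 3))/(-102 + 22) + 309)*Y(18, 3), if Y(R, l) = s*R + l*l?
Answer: -3204819/40 ≈ -80121.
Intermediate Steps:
z(B, Z) = 50 + 5*Z (z(B, Z) = 45 + 5*(1 + Z) = 45 + (5 + 5*Z) = 50 + 5*Z)
Y(R, l) = l**2 - 15*R (Y(R, l) = -15*R + l*l = -15*R + l**2 = l**2 - 15*R)
((97 + z(-2, 3))/(-102 + 22) + 309)*Y(18, 3) = ((97 + (50 + 5*3))/(-102 + 22) + 309)*(3**2 - 15*18) = ((97 + (50 + 15))/(-80) + 309)*(9 - 270) = ((97 + 65)*(-1/80) + 309)*(-261) = (162*(-1/80) + 309)*(-261) = (-81/40 + 309)*(-261) = (12279/40)*(-261) = -3204819/40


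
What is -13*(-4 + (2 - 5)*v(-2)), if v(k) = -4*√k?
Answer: 52 - 156*I*√2 ≈ 52.0 - 220.62*I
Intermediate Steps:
-13*(-4 + (2 - 5)*v(-2)) = -13*(-4 + (2 - 5)*(-4*I*√2)) = -13*(-4 - (-12)*I*√2) = -13*(-4 + 12*I*√2) = 52 - 156*I*√2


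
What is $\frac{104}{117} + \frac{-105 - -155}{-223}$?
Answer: $\frac{1334}{2007} \approx 0.66467$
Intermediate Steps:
$\frac{104}{117} + \frac{-105 - -155}{-223} = 104 \cdot \frac{1}{117} + \left(-105 + 155\right) \left(- \frac{1}{223}\right) = \frac{8}{9} + 50 \left(- \frac{1}{223}\right) = \frac{8}{9} - \frac{50}{223} = \frac{1334}{2007}$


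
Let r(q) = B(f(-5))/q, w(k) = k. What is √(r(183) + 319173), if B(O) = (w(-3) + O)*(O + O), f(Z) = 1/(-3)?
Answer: √96199065033/549 ≈ 564.95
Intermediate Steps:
f(Z) = -⅓
B(O) = 2*O*(-3 + O) (B(O) = (-3 + O)*(O + O) = (-3 + O)*(2*O) = 2*O*(-3 + O))
r(q) = 20/(9*q) (r(q) = (2*(-⅓)*(-3 - ⅓))/q = (2*(-⅓)*(-10/3))/q = 20/(9*q))
√(r(183) + 319173) = √((20/9)/183 + 319173) = √((20/9)*(1/183) + 319173) = √(20/1647 + 319173) = √(525677951/1647) = √96199065033/549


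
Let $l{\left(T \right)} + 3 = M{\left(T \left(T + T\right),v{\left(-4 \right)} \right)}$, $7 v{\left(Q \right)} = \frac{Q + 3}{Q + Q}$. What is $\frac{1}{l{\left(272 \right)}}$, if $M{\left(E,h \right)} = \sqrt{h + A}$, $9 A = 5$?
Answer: $- \frac{1512}{4247} - \frac{102 \sqrt{14}}{4247} \approx -0.44588$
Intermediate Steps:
$A = \frac{5}{9}$ ($A = \frac{1}{9} \cdot 5 = \frac{5}{9} \approx 0.55556$)
$v{\left(Q \right)} = \frac{3 + Q}{14 Q}$ ($v{\left(Q \right)} = \frac{\left(Q + 3\right) \frac{1}{Q + Q}}{7} = \frac{\left(3 + Q\right) \frac{1}{2 Q}}{7} = \frac{\frac{1}{2} \frac{1}{Q} \left(3 + Q\right)}{7} = \frac{3 + Q}{14 Q}$)
$M{\left(E,h \right)} = \sqrt{\frac{5}{9} + h}$ ($M{\left(E,h \right)} = \sqrt{h + \frac{5}{9}} = \sqrt{\frac{5}{9} + h}$)
$l{\left(T \right)} = -3 + \frac{17 \sqrt{14}}{84}$ ($l{\left(T \right)} = -3 + \frac{\sqrt{5 + 9 \frac{3 - 4}{14 \left(-4\right)}}}{3} = -3 + \frac{\sqrt{5 + 9 \cdot \frac{1}{14} \left(- \frac{1}{4}\right) \left(-1\right)}}{3} = -3 + \frac{\sqrt{5 + 9 \cdot \frac{1}{56}}}{3} = -3 + \frac{\sqrt{5 + \frac{9}{56}}}{3} = -3 + \frac{\sqrt{\frac{289}{56}}}{3} = -3 + \frac{\frac{17}{28} \sqrt{14}}{3} = -3 + \frac{17 \sqrt{14}}{84}$)
$\frac{1}{l{\left(272 \right)}} = \frac{1}{-3 + \frac{17 \sqrt{14}}{84}}$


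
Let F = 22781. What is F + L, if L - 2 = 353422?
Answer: 376205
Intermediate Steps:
L = 353424 (L = 2 + 353422 = 353424)
F + L = 22781 + 353424 = 376205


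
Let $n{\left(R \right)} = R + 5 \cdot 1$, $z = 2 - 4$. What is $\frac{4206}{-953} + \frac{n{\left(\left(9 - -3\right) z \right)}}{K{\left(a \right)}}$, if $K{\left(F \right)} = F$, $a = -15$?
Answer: $- \frac{44983}{14295} \approx -3.1468$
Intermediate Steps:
$z = -2$
$n{\left(R \right)} = 5 + R$ ($n{\left(R \right)} = R + 5 = 5 + R$)
$\frac{4206}{-953} + \frac{n{\left(\left(9 - -3\right) z \right)}}{K{\left(a \right)}} = \frac{4206}{-953} + \frac{5 + \left(9 - -3\right) \left(-2\right)}{-15} = 4206 \left(- \frac{1}{953}\right) + \left(5 + \left(9 + 3\right) \left(-2\right)\right) \left(- \frac{1}{15}\right) = - \frac{4206}{953} + \left(5 + 12 \left(-2\right)\right) \left(- \frac{1}{15}\right) = - \frac{4206}{953} + \left(5 - 24\right) \left(- \frac{1}{15}\right) = - \frac{4206}{953} - - \frac{19}{15} = - \frac{4206}{953} + \frac{19}{15} = - \frac{44983}{14295}$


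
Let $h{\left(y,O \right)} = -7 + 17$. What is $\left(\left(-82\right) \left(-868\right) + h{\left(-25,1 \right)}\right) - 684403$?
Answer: $-613217$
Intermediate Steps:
$h{\left(y,O \right)} = 10$
$\left(\left(-82\right) \left(-868\right) + h{\left(-25,1 \right)}\right) - 684403 = \left(\left(-82\right) \left(-868\right) + 10\right) - 684403 = \left(71176 + 10\right) - 684403 = 71186 - 684403 = -613217$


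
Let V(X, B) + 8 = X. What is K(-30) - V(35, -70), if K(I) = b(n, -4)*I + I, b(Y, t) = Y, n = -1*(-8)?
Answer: -297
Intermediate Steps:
n = 8
V(X, B) = -8 + X
K(I) = 9*I (K(I) = 8*I + I = 9*I)
K(-30) - V(35, -70) = 9*(-30) - (-8 + 35) = -270 - 1*27 = -270 - 27 = -297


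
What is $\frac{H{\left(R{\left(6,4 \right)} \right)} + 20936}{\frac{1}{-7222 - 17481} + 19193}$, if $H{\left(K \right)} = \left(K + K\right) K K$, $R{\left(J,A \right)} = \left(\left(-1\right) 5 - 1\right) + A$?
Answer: $\frac{258393380}{237062339} \approx 1.09$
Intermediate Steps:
$R{\left(J,A \right)} = -6 + A$ ($R{\left(J,A \right)} = \left(-5 - 1\right) + A = -6 + A$)
$H{\left(K \right)} = 2 K^{3}$ ($H{\left(K \right)} = 2 K K K = 2 K^{2} K = 2 K^{3}$)
$\frac{H{\left(R{\left(6,4 \right)} \right)} + 20936}{\frac{1}{-7222 - 17481} + 19193} = \frac{2 \left(-6 + 4\right)^{3} + 20936}{\frac{1}{-7222 - 17481} + 19193} = \frac{2 \left(-2\right)^{3} + 20936}{\frac{1}{-24703} + 19193} = \frac{2 \left(-8\right) + 20936}{- \frac{1}{24703} + 19193} = \frac{-16 + 20936}{\frac{474124678}{24703}} = 20920 \cdot \frac{24703}{474124678} = \frac{258393380}{237062339}$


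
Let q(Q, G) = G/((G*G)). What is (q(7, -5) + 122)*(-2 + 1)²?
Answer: 609/5 ≈ 121.80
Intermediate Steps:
q(Q, G) = 1/G (q(Q, G) = G/(G²) = G/G² = 1/G)
(q(7, -5) + 122)*(-2 + 1)² = (1/(-5) + 122)*(-2 + 1)² = (-⅕ + 122)*(-1)² = (609/5)*1 = 609/5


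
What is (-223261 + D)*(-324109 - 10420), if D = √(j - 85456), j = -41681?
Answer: 74687279069 - 334529*I*√127137 ≈ 7.4687e+10 - 1.1928e+8*I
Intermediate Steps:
D = I*√127137 (D = √(-41681 - 85456) = √(-127137) = I*√127137 ≈ 356.56*I)
(-223261 + D)*(-324109 - 10420) = (-223261 + I*√127137)*(-324109 - 10420) = (-223261 + I*√127137)*(-334529) = 74687279069 - 334529*I*√127137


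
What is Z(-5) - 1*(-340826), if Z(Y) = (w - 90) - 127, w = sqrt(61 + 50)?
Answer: 340609 + sqrt(111) ≈ 3.4062e+5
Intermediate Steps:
w = sqrt(111) ≈ 10.536
Z(Y) = -217 + sqrt(111) (Z(Y) = (sqrt(111) - 90) - 127 = (-90 + sqrt(111)) - 127 = -217 + sqrt(111))
Z(-5) - 1*(-340826) = (-217 + sqrt(111)) - 1*(-340826) = (-217 + sqrt(111)) + 340826 = 340609 + sqrt(111)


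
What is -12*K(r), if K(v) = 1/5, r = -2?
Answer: -12/5 ≈ -2.4000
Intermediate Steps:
K(v) = 1/5
-12*K(r) = -12*1/5 = -12/5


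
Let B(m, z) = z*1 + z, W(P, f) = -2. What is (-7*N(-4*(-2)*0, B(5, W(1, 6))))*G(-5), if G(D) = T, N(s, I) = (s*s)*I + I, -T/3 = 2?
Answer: -168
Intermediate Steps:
B(m, z) = 2*z (B(m, z) = z + z = 2*z)
T = -6 (T = -3*2 = -6)
N(s, I) = I + I*s² (N(s, I) = s²*I + I = I*s² + I = I + I*s²)
G(D) = -6
(-7*N(-4*(-2)*0, B(5, W(1, 6))))*G(-5) = -7*2*(-2)*(1 + (-4*(-2)*0)²)*(-6) = -(-28)*(1 + (8*0)²)*(-6) = -(-28)*(1 + 0²)*(-6) = -(-28)*(1 + 0)*(-6) = -(-28)*(-6) = -7*(-4)*(-6) = 28*(-6) = -168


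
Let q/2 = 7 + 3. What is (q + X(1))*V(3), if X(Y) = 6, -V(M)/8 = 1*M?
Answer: -624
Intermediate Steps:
V(M) = -8*M
q = 20 (q = 2*(7 + 3) = 2*10 = 20)
(q + X(1))*V(3) = (20 + 6)*(-8*3) = 26*(-24) = -624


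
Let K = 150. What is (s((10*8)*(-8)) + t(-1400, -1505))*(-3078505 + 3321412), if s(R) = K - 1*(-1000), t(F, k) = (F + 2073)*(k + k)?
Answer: -491784654060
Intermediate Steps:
t(F, k) = 2*k*(2073 + F) (t(F, k) = (2073 + F)*(2*k) = 2*k*(2073 + F))
s(R) = 1150 (s(R) = 150 - 1*(-1000) = 150 + 1000 = 1150)
(s((10*8)*(-8)) + t(-1400, -1505))*(-3078505 + 3321412) = (1150 + 2*(-1505)*(2073 - 1400))*(-3078505 + 3321412) = (1150 + 2*(-1505)*673)*242907 = (1150 - 2025730)*242907 = -2024580*242907 = -491784654060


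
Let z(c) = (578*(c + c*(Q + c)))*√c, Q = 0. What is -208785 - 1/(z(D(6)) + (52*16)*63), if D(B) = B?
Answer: -81661033099/391125 - 289*√6/9387000 ≈ -2.0879e+5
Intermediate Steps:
z(c) = √c*(578*c + 578*c²) (z(c) = (578*(c + c*(0 + c)))*√c = (578*(c + c*c))*√c = (578*(c + c²))*√c = (578*c + 578*c²)*√c = √c*(578*c + 578*c²))
-208785 - 1/(z(D(6)) + (52*16)*63) = -208785 - 1/(578*6^(3/2)*(1 + 6) + (52*16)*63) = -208785 - 1/(578*(6*√6)*7 + 832*63) = -208785 - 1/(24276*√6 + 52416) = -208785 - 1/(52416 + 24276*√6)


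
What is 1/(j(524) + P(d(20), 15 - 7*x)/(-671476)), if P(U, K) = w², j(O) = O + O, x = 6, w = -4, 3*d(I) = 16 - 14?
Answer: 167869/175926708 ≈ 0.00095420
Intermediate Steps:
d(I) = ⅔ (d(I) = (16 - 14)/3 = (⅓)*2 = ⅔)
j(O) = 2*O
P(U, K) = 16 (P(U, K) = (-4)² = 16)
1/(j(524) + P(d(20), 15 - 7*x)/(-671476)) = 1/(2*524 + 16/(-671476)) = 1/(1048 + 16*(-1/671476)) = 1/(1048 - 4/167869) = 1/(175926708/167869) = 167869/175926708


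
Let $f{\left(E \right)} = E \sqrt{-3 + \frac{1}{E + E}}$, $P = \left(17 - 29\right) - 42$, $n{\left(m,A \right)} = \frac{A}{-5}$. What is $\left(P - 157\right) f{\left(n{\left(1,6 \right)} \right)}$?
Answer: $\frac{211 i \sqrt{123}}{5} \approx 468.02 i$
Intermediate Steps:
$n{\left(m,A \right)} = - \frac{A}{5}$ ($n{\left(m,A \right)} = A \left(- \frac{1}{5}\right) = - \frac{A}{5}$)
$P = -54$ ($P = -12 - 42 = -54$)
$f{\left(E \right)} = E \sqrt{-3 + \frac{1}{2 E}}$
$\left(P - 157\right) f{\left(n{\left(1,6 \right)} \right)} = \left(-54 - 157\right) \frac{\left(- \frac{1}{5}\right) 6 \sqrt{-12 + \frac{2}{\left(- \frac{1}{5}\right) 6}}}{2} = - 211 \cdot \frac{1}{2} \left(- \frac{6}{5}\right) \sqrt{-12 + \frac{2}{- \frac{6}{5}}} = - 211 \cdot \frac{1}{2} \left(- \frac{6}{5}\right) \sqrt{-12 + 2 \left(- \frac{5}{6}\right)} = - 211 \cdot \frac{1}{2} \left(- \frac{6}{5}\right) \sqrt{-12 - \frac{5}{3}} = - 211 \cdot \frac{1}{2} \left(- \frac{6}{5}\right) \sqrt{- \frac{41}{3}} = - 211 \cdot \frac{1}{2} \left(- \frac{6}{5}\right) \frac{i \sqrt{123}}{3} = - 211 \left(- \frac{i \sqrt{123}}{5}\right) = \frac{211 i \sqrt{123}}{5}$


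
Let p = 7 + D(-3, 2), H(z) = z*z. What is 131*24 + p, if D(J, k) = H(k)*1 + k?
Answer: 3157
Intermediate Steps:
H(z) = z**2
D(J, k) = k + k**2 (D(J, k) = k**2*1 + k = k**2 + k = k + k**2)
p = 13 (p = 7 + 2*(1 + 2) = 7 + 2*3 = 7 + 6 = 13)
131*24 + p = 131*24 + 13 = 3144 + 13 = 3157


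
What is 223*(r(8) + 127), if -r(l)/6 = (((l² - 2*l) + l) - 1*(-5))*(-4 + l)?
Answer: -298151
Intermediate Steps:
r(l) = -6*(-4 + l)*(5 + l² - l) (r(l) = -6*(((l² - 2*l) + l) - 1*(-5))*(-4 + l) = -6*((l² - l) + 5)*(-4 + l) = -6*(5 + l² - l)*(-4 + l) = -6*(-4 + l)*(5 + l² - l))
223*(r(8) + 127) = 223*((120 - 54*8 - 6*8³ + 30*8²) + 127) = 223*((120 - 432 - 6*512 + 30*64) + 127) = 223*((120 - 432 - 3072 + 1920) + 127) = 223*(-1464 + 127) = 223*(-1337) = -298151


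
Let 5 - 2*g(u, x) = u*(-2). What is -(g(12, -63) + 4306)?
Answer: -8641/2 ≈ -4320.5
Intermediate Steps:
g(u, x) = 5/2 + u (g(u, x) = 5/2 - u*(-2)/2 = 5/2 - (-1)*u = 5/2 + u)
-(g(12, -63) + 4306) = -((5/2 + 12) + 4306) = -(29/2 + 4306) = -1*8641/2 = -8641/2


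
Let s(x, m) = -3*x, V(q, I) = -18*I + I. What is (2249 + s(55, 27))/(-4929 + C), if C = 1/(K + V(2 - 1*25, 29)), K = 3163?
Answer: -5564280/13160429 ≈ -0.42280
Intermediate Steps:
V(q, I) = -17*I
C = 1/2670 (C = 1/(3163 - 17*29) = 1/(3163 - 493) = 1/2670 ≈ 0.00037453)
(2249 + s(55, 27))/(-4929 + C) = (2249 - 3*55)/(-4929 + 1/2670) = (2249 - 165)/(-13160429/2670) = 2084*(-2670/13160429) = -5564280/13160429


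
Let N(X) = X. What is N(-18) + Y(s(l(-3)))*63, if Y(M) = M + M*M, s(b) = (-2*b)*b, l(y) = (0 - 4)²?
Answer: 16482798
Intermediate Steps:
l(y) = 16 (l(y) = (-4)² = 16)
s(b) = -2*b²
Y(M) = M + M²
N(-18) + Y(s(l(-3)))*63 = -18 + ((-2*16²)*(1 - 2*16²))*63 = -18 + ((-2*256)*(1 - 2*256))*63 = -18 - 512*(1 - 512)*63 = -18 - 512*(-511)*63 = -18 + 261632*63 = -18 + 16482816 = 16482798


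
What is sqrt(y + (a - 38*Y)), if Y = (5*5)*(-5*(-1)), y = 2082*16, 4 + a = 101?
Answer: sqrt(28659) ≈ 169.29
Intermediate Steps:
a = 97 (a = -4 + 101 = 97)
y = 33312
Y = 125 (Y = 25*5 = 125)
sqrt(y + (a - 38*Y)) = sqrt(33312 + (97 - 38*125)) = sqrt(33312 + (97 - 4750)) = sqrt(33312 - 4653) = sqrt(28659)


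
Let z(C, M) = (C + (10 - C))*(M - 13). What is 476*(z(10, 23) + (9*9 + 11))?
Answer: 91392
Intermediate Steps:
z(C, M) = -130 + 10*M (z(C, M) = 10*(-13 + M) = -130 + 10*M)
476*(z(10, 23) + (9*9 + 11)) = 476*((-130 + 10*23) + (9*9 + 11)) = 476*((-130 + 230) + (81 + 11)) = 476*(100 + 92) = 476*192 = 91392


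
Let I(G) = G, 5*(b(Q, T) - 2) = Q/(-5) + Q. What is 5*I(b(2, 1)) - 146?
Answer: -672/5 ≈ -134.40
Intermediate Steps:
b(Q, T) = 2 + 4*Q/25 (b(Q, T) = 2 + (Q/(-5) + Q)/5 = 2 + (Q*(-⅕) + Q)/5 = 2 + (-Q/5 + Q)/5 = 2 + (4*Q/5)/5 = 2 + 4*Q/25)
5*I(b(2, 1)) - 146 = 5*(2 + (4/25)*2) - 146 = 5*(2 + 8/25) - 146 = 5*(58/25) - 146 = 58/5 - 146 = -672/5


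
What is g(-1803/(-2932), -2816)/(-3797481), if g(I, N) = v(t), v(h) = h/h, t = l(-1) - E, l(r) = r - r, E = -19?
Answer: -1/3797481 ≈ -2.6333e-7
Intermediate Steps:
l(r) = 0
t = 19 (t = 0 - 1*(-19) = 0 + 19 = 19)
v(h) = 1
g(I, N) = 1
g(-1803/(-2932), -2816)/(-3797481) = 1/(-3797481) = 1*(-1/3797481) = -1/3797481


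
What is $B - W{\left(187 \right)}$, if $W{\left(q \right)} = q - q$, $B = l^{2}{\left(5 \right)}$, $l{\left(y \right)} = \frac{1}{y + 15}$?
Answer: $\frac{1}{400} \approx 0.0025$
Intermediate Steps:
$l{\left(y \right)} = \frac{1}{15 + y}$
$B = \frac{1}{400}$ ($B = \left(\frac{1}{15 + 5}\right)^{2} = \left(\frac{1}{20}\right)^{2} = \frac{1}{400} \approx 0.0025$)
$W{\left(q \right)} = 0$
$B - W{\left(187 \right)} = \frac{1}{400} - 0 = \frac{1}{400} + 0 = \frac{1}{400}$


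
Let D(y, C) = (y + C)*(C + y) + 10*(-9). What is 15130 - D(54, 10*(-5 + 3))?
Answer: 14064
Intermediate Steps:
D(y, C) = -90 + (C + y)² (D(y, C) = (C + y)*(C + y) - 90 = (C + y)² - 90 = -90 + (C + y)²)
15130 - D(54, 10*(-5 + 3)) = 15130 - (-90 + (10*(-5 + 3) + 54)²) = 15130 - (-90 + (10*(-2) + 54)²) = 15130 - (-90 + (-20 + 54)²) = 15130 - (-90 + 34²) = 15130 - (-90 + 1156) = 15130 - 1*1066 = 15130 - 1066 = 14064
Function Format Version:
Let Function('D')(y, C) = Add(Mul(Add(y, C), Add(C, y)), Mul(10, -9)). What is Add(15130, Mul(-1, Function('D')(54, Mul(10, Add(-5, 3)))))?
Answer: 14064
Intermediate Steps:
Function('D')(y, C) = Add(-90, Pow(Add(C, y), 2)) (Function('D')(y, C) = Add(Mul(Add(C, y), Add(C, y)), -90) = Add(Pow(Add(C, y), 2), -90) = Add(-90, Pow(Add(C, y), 2)))
Add(15130, Mul(-1, Function('D')(54, Mul(10, Add(-5, 3))))) = Add(15130, Mul(-1, Add(-90, Pow(Add(Mul(10, Add(-5, 3)), 54), 2)))) = Add(15130, Mul(-1, Add(-90, Pow(Add(Mul(10, -2), 54), 2)))) = Add(15130, Mul(-1, Add(-90, Pow(Add(-20, 54), 2)))) = Add(15130, Mul(-1, Add(-90, Pow(34, 2)))) = Add(15130, Mul(-1, Add(-90, 1156))) = Add(15130, Mul(-1, 1066)) = Add(15130, -1066) = 14064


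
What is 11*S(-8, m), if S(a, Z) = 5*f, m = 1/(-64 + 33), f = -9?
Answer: -495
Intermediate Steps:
m = -1/31 (m = 1/(-31) = -1/31 ≈ -0.032258)
S(a, Z) = -45 (S(a, Z) = 5*(-9) = -45)
11*S(-8, m) = 11*(-45) = -495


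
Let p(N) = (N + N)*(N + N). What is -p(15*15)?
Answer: -202500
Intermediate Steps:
p(N) = 4*N² (p(N) = (2*N)*(2*N) = 4*N²)
-p(15*15) = -4*(15*15)² = -4*225² = -4*50625 = -1*202500 = -202500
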